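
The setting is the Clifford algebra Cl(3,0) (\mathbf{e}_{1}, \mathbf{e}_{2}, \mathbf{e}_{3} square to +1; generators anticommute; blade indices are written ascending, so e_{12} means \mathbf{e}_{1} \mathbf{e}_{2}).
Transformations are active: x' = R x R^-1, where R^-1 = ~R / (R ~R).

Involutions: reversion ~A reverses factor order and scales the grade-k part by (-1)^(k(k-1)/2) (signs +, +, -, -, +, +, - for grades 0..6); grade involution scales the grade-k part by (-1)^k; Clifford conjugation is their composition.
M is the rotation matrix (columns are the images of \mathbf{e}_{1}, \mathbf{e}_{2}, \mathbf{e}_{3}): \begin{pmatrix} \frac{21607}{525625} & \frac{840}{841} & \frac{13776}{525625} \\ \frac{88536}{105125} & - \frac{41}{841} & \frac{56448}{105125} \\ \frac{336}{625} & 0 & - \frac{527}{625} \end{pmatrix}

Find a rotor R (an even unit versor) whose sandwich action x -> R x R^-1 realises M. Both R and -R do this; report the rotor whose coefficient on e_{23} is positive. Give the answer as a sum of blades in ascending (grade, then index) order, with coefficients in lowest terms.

Method: write R = a + b12*e_{12} + b13*e_{13} + b23*e_{23} with a^2 + b12^2 + b13^2 + b23^2 = 1 (so R^-1 = ~R). Expanding the columns R e_j ~R gives tr M = 4a^2 - 1 and, from the antisymmetric part, M21 - M12 = -4a*b12, M13 - M31 = 4a*b13, M32 - M23 = -4a*b23.
Here tr M = -\frac{17889}{21025}, so a^2 = (1 + tr M)/4 = \frac{784}{21025} and a = ±\frac{28}{145}. Taking a = \frac{28}{145}: M21 - M12 = -\frac{16464}{105125}, M13 - M31 = -\frac{10752}{21025}, M32 - M23 = -\frac{56448}{105125}, giving b12 = \frac{147}{725}, b13 = -\frac{96}{145}, b23 = \frac{504}{725}, i.e. R = \frac{28}{145} + \frac{147}{725} e_{12} - \frac{96}{145} e_{13} + \frac{504}{725} e_{23}.
Its e_{23} coefficient is already positive.
Answer: \frac{28}{145} + \frac{147}{725} e_{12} - \frac{96}{145} e_{13} + \frac{504}{725} e_{23}. Uniqueness: Spin(3) -> SO(3) maps R and -R to the same rotation of trace -\frac{17889}{21025}; fixing the sign of the e_{23} coefficient removes the ambiguity.


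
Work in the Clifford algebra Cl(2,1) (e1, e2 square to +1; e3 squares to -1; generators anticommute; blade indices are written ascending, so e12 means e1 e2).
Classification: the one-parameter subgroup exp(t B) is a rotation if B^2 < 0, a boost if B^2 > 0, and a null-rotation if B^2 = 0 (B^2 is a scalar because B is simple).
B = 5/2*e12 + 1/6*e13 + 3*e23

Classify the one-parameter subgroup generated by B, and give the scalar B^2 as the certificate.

B^2 term by term: the squares give (5/2)^2*(e12)^2 + (1/6)^2*(e13)^2 + (3)^2*(e23)^2 = 25/4*(-1) + 1/36*(+1) + 9*(+1) = 25/9 (each basis 2-blade squares to minus the product of its generators' squares); cross terms between blades sharing an index anticommute and cancel. So B^2 = 25/9.
Answer: boost, certificate B^2 = 25/9. B^2 = 25/9 is basis-independent, so its sign is the whole story.


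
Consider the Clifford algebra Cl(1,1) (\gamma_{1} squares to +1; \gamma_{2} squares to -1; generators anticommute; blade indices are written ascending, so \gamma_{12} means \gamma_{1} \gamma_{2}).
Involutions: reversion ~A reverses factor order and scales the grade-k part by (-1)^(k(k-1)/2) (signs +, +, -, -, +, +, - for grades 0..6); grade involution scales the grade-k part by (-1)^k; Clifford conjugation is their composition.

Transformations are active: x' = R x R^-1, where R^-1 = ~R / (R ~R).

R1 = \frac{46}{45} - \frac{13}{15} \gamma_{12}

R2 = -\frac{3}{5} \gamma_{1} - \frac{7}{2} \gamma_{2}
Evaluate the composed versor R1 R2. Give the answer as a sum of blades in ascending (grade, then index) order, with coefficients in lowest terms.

Distribute over the terms of R1 (each basis-blade product reordered to ascending indices, repeated generators contracted through their squares):
(\frac{46}{45}) R2 = -\frac{46}{75} \gamma_{1} - \frac{161}{45} \gamma_{2}
(-\frac{13}{15} \gamma_{12}) R2 = -\frac{91}{30} \gamma_{1} - \frac{13}{25} \gamma_{2}
Summing the partial products and collecting blades:
Answer: -\frac{547}{150} \gamma_{1} - \frac{922}{225} \gamma_{2}


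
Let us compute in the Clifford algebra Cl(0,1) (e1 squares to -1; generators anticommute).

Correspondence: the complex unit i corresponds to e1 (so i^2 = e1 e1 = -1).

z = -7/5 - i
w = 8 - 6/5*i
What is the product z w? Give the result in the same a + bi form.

In blades: z = -7/5 - e1, w = 8 - 6/5*e1.
Distribute z over w term by term (generator squares from the signature, products reordered to ascending indices): (-7/5)*w = -56/5 + 42/25*e1; (-e1)*w = -6/5 - 8*e1.
Sum: -62/5 - 158/25*e1; translating back through the correspondence:
Answer: -62/5 - 158/25*i


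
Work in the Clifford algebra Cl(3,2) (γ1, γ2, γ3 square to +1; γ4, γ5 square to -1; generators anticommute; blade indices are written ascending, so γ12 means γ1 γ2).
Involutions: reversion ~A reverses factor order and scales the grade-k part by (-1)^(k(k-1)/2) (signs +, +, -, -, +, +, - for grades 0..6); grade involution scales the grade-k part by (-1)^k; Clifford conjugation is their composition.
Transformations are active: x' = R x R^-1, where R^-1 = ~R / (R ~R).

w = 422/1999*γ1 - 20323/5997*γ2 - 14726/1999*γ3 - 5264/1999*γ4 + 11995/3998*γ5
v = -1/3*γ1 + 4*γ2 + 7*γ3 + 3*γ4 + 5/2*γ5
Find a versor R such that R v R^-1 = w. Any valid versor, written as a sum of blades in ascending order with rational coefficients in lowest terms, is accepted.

A norm check does it: q(v) = q(w) = 1795/36, hence R = v + w = -733/5997*γ1 + 3665/5997*γ2 - 733/1999*γ3 + 733/1999*γ4 + 10995/1999*γ5 realises the map — parallel part kept, (v - w)/2 negated, v carried to w.
Answer: -733/5997*γ1 + 3665/5997*γ2 - 733/1999*γ3 + 733/1999*γ4 + 10995/1999*γ5


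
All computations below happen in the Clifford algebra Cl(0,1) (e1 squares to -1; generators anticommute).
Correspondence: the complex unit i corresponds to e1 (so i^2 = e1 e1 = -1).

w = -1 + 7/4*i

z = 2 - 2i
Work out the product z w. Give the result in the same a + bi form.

In blades: z = 2 - 2*e1, w = -1 + 7/4*e1.
Distribute z over w term by term (generator squares from the signature, products reordered to ascending indices): (2)*w = -2 + 7/2*e1; (-2*e1)*w = 7/2 + 2*e1.
Sum: 3/2 + 11/2*e1; translating back through the correspondence:
Answer: 3/2 + 11/2*i


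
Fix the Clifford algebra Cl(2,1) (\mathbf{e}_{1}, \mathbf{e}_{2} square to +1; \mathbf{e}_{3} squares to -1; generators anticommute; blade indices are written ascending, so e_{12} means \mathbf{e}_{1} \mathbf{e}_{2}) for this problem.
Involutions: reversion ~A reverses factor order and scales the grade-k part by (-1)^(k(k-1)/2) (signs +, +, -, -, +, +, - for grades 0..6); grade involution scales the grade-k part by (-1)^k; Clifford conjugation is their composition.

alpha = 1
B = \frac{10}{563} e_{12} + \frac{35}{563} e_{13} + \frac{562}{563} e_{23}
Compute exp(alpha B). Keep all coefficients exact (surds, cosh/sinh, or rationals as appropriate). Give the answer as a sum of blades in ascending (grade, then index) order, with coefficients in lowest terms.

B^2 term by term: the squares give (\frac{10}{563})^2*(e_{12})^2 + (\frac{35}{563})^2*(e_{13})^2 + (\frac{562}{563})^2*(e_{23})^2 = \frac{100}{316969}*(-1) + \frac{1225}{316969}*(+1) + \frac{315844}{316969}*(+1) = 1 (each basis 2-blade squares to minus the product of its generators' squares); cross terms between blades sharing an index anticommute and cancel. So B^2 = 1.
B^2 = 1 — hyperbolic case — the even/odd split gives cosh and sinh: l = 1, alpha*l = 1, so exp(alpha B) = cosh(1) + (sinh(1)/1)*B = \cosh{\left(1 \right)} + (\sinh{\left(1 \right)})*B.
Answer: \cosh{\left(1 \right)} + \frac{10 \sinh{\left(1 \right)}}{563} e_{12} + \frac{35 \sinh{\left(1 \right)}}{563} e_{13} + \frac{562 \sinh{\left(1 \right)}}{563} e_{23}


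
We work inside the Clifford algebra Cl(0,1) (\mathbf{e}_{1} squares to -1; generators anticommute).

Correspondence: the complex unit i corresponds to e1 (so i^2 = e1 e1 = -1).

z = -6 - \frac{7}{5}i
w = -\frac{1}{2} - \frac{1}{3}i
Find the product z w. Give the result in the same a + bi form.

In blades: z = -6 - \frac{7}{5} e_{1}, w = -\frac{1}{2} - \frac{1}{3} e_{1}.
Distribute z over w term by term (generator squares from the signature, products reordered to ascending indices): (-6)*w = 3 + 2 e_{1}; (-\frac{7}{5} e_{1})*w = -\frac{7}{15} + \frac{7}{10} e_{1}.
Sum: \frac{38}{15} + \frac{27}{10} e_{1}; translating back through the correspondence:
Answer: \frac{38}{15} + \frac{27}{10}i


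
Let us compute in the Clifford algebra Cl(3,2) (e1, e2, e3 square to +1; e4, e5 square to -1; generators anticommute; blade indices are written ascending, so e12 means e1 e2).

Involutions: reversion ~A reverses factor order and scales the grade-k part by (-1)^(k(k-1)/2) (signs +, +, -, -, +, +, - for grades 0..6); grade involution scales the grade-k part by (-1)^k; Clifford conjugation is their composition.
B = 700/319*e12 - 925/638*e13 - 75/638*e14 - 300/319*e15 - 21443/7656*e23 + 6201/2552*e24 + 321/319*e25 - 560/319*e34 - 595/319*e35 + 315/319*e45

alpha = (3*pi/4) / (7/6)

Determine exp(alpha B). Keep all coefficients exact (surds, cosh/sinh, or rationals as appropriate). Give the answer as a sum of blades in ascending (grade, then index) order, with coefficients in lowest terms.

B^2 term by term: the squares give (700/319)^2*(e12)^2 + (-925/638)^2*(e13)^2 + (-75/638)^2*(e14)^2 + (-300/319)^2*(e15)^2 + (-21443/7656)^2*(e23)^2 + (6201/2552)^2*(e24)^2 + (321/319)^2*(e25)^2 + (-560/319)^2*(e34)^2 + (-595/319)^2*(e35)^2 + (315/319)^2*(e45)^2 = 490000/101761*(-1) + 855625/407044*(-1) + 5625/407044*(+1) + 90000/101761*(+1) + 459802249/58614336*(-1) + 38452401/6512704*(+1) + 103041/101761*(+1) + 313600/101761*(+1) + 354025/101761*(+1) + 99225/101761*(-1) = -49/36 (each basis 2-blade squares to minus the product of its generators' squares); cross terms between blades sharing an index anticommute and cancel; the commuting (index-disjoint) pairs give grade-4 terms 2*c*c'*(blade product), which cancel blade by blade — e1234: -784000/101761 + 5735925/814088 + 536075/814088 = 0; e1235: -833000/101761 + 296925/101761 + 536075/101761 = 0; e1245: 441000/101761 + 24075/101761 - 465075/101761 = 0; e1345: -291375/101761 - 44625/101761 + 336000/101761 = 0; e2345: -2251515/407044 + 3689595/407044 - 359520/101761 = 0 — confirming B is simple. So B^2 = -49/36.
B^2 = -49/36 — the negative square puts this in the circular regime; l = 7/6, alpha*l = 3*pi/4, so exp(alpha B) = cos(3*pi/4) + (sin(3*pi/4)/(7/6))*B = -sqrt(2)/2 + (3*sqrt(2)/7)*B.
Answer: -sqrt(2)/2 + 300*sqrt(2)/319*e12 - 2775*sqrt(2)/4466*e13 - 225*sqrt(2)/4466*e14 - 900*sqrt(2)/2233*e15 - 21443*sqrt(2)/17864*e23 + 18603*sqrt(2)/17864*e24 + 963*sqrt(2)/2233*e25 - 240*sqrt(2)/319*e34 - 255*sqrt(2)/319*e35 + 135*sqrt(2)/319*e45


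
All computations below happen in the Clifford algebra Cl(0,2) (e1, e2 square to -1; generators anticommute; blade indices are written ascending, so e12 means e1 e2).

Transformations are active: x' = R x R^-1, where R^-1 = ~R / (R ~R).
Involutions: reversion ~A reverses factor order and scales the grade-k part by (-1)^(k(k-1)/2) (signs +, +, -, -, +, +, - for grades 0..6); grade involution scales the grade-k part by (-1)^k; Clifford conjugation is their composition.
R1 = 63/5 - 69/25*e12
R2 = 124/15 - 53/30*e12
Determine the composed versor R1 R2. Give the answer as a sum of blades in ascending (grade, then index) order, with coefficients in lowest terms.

Distribute over the terms of R1 (each basis-blade product reordered to ascending indices, repeated generators contracted through their squares):
(63/5) R2 = 2604/25 - 1113/50*e12
(-69/25*e12) R2 = -1219/250 - 2852/125*e12
Summing the partial products and collecting blades:
Answer: 24821/250 - 11269/250*e12


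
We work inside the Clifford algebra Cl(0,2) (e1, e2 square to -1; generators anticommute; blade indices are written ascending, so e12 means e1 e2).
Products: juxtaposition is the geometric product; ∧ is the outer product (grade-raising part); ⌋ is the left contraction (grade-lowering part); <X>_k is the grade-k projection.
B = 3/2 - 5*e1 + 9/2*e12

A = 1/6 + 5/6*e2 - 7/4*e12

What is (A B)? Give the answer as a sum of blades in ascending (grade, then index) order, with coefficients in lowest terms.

step 1: 65/8 + 35/12*e1 + 10*e2 + 55/24*e12
Answer: 65/8 + 35/12*e1 + 10*e2 + 55/24*e12


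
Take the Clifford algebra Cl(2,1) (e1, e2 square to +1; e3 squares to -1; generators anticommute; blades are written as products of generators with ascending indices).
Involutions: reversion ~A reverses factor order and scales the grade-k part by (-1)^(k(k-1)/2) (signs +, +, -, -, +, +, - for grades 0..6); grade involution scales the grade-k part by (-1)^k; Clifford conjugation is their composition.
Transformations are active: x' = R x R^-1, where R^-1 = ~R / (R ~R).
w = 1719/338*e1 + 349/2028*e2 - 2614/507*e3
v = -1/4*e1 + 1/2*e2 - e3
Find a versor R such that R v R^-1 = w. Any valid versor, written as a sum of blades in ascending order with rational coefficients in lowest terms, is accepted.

R = v + w = 3269/676*e1 + 1363/2028*e2 - 3121/507*e3 works: the equal norms (-11/16) guarantee its sandwich swaps v into w.
Answer: 3269/676*e1 + 1363/2028*e2 - 3121/507*e3


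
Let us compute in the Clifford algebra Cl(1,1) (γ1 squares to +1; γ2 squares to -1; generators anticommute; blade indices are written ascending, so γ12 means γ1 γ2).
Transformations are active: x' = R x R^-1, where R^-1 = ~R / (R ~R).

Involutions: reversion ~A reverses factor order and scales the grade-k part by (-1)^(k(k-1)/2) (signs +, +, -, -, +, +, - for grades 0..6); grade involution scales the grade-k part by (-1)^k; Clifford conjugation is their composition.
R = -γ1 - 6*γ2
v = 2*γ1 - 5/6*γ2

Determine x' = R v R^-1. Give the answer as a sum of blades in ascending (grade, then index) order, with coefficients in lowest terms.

~R = -γ1 - 6*γ2, and R ~R = -35, so R^-1 = ~R / (-35).
R v = -7 + 77/6*γ12
Answer: -12/5*γ1 - 47/30*γ2


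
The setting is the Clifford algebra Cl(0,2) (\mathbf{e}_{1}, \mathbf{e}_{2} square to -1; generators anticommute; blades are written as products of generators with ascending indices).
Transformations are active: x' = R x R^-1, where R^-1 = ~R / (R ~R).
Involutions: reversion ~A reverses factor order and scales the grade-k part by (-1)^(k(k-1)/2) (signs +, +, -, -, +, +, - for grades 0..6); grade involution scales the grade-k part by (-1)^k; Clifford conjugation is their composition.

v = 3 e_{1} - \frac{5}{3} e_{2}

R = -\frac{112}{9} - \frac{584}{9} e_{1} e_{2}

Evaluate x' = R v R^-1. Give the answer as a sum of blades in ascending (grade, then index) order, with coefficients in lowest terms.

~R = -\frac{112}{9} + \frac{584}{9} e_{1} e_{2}, and R ~R = \frac{353600}{81}, so R^-1 = ~R / (\frac{353600}{81}).
R v = -\frac{3928}{27} e_{1} - \frac{4696}{27} e_{2}
Answer: -\frac{35977}{16575} e_{1} + \frac{14687}{5525} e_{2}


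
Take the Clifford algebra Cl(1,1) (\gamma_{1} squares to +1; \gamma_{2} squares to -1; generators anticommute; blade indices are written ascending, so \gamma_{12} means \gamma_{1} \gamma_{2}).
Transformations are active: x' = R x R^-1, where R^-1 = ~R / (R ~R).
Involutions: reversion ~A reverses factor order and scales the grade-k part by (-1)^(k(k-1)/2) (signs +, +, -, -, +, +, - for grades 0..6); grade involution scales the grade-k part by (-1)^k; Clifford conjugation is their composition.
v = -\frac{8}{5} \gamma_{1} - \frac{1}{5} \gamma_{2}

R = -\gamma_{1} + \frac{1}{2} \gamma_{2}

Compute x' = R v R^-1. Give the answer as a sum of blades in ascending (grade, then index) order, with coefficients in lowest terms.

~R = -\gamma_{1} + \frac{1}{2} \gamma_{2}, and R ~R = \frac{3}{4}, so R^-1 = ~R / (\frac{3}{4}).
R v = \frac{17}{10} + \gamma_{12}
Answer: -\frac{44}{15} \gamma_{1} + \frac{37}{15} \gamma_{2}


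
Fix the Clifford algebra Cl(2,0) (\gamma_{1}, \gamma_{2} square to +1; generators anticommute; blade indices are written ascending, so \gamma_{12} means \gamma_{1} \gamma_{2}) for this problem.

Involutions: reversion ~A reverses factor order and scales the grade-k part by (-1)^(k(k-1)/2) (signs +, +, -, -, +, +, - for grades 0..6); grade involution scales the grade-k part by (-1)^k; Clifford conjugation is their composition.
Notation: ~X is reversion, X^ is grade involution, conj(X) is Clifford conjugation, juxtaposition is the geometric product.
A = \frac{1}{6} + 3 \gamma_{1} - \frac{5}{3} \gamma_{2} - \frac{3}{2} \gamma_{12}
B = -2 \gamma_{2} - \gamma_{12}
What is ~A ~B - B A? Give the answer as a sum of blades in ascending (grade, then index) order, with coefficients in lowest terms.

first term: \frac{11}{6} - \frac{4}{3} \gamma_{1} + \frac{8}{3} \gamma_{2} - \frac{35}{6} \gamma_{12}
second term: \frac{11}{6} - \frac{4}{3} \gamma_{1} + \frac{8}{3} \gamma_{2} + \frac{35}{6} \gamma_{12}
Answer: -\frac{35}{3} \gamma_{12}


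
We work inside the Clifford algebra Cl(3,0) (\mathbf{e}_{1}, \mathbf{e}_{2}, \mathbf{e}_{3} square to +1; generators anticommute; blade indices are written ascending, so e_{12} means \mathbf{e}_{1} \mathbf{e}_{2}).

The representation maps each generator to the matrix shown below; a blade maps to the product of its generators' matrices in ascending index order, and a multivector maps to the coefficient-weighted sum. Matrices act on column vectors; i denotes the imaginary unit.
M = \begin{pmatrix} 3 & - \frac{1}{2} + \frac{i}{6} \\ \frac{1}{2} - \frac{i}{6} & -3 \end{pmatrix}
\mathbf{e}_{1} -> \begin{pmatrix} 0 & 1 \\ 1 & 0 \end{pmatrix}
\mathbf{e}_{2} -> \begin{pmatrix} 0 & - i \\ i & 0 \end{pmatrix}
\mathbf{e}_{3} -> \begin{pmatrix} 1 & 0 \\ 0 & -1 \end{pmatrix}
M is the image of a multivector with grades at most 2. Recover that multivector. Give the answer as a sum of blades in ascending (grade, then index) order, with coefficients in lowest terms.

Method: 1, rho(e_{1}), rho(e_{2}), rho(e_{3}) form a trace-orthogonal basis of the 2x2 complex matrices (tr(X Y) = 2 if X = Y, else 0), so M = m0*1 + m1*rho(e_{1}) + m2*rho(e_{2}) + m3*rho(e_{3}) with m0 = tr(M)/2 = 0, m1 = tr(M rho(e_{1}))/2 = 0, m2 = tr(M rho(e_{2}))/2 = - \frac{1}{6} - \frac{i}{2}, m3 = tr(M rho(e_{3}))/2 = 3.
Multiplying table entries, the bivector images are rho(e_{12}) = i*rho(e_{3}), rho(e_{13}) = -i*rho(e_{2}), rho(e_{23}) = i*rho(e_{1}); with real blade coefficients the real parts of m0..m3 are the coefficients of 1, e_{1}, e_{2}, e_{3} and the imaginary parts give the bivectors (e_{23}: Im m1, e_{13}: -Im m2, e_{12}: Im m3).
Answer: -\frac{1}{6} e_{2} + 3 e_{3} + \frac{1}{2} e_{13}


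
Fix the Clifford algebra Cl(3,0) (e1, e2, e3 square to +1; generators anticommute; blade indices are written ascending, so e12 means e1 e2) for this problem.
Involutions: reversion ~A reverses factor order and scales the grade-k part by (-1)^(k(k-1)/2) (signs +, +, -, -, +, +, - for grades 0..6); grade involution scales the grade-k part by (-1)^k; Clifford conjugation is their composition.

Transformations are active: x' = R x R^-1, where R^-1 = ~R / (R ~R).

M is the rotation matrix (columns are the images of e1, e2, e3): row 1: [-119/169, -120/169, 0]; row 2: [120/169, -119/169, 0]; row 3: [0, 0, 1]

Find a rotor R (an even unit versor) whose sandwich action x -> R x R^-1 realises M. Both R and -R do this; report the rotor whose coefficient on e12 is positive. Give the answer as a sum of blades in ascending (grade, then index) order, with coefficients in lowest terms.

Method: write R = a + b12*e12 + b13*e13 + b23*e23 with a^2 + b12^2 + b13^2 + b23^2 = 1 (so R^-1 = ~R). Expanding the columns R e_j ~R gives tr M = 4a^2 - 1 and, from the antisymmetric part, M21 - M12 = -4a*b12, M13 - M31 = 4a*b13, M32 - M23 = -4a*b23.
Here tr M = -69/169, so a^2 = (1 + tr M)/4 = 25/169 and a = ±5/13. Taking a = 5/13: M21 - M12 = 240/169, M13 - M31 = 0, M32 - M23 = 0, giving b12 = -12/13, b13 = 0, b23 = 0, i.e. R = 5/13 - 12/13*e12.
Its e12 coefficient is negative, so report the other preimage -R.
Answer: -5/13 + 12/13*e12. Uniqueness: Spin(3) -> SO(3) maps R and -R to the same rotation of trace -69/169; fixing the sign of the e12 coefficient removes the ambiguity.


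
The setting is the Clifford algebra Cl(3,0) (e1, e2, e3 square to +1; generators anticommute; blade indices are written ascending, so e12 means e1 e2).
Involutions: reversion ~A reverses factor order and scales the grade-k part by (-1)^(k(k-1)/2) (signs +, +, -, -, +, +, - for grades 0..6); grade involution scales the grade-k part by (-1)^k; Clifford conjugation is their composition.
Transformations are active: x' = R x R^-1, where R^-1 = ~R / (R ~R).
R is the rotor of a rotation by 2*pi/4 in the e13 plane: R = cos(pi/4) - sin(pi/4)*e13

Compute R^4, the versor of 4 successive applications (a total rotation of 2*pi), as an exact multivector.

Rotor phase runs at HALF the rotation angle; powers of one rotor simply add phase, so after 4 steps in e13 the phase is 4*pi/4 = pi and R^4 = cos(pi) - sin(pi)*e13.
cos(pi) = -1 and sin(pi) = 0, so R^4 = -1. The total rotation 2*pi is 1 full turn, so every vector returns to itself, yet the rotor is -1, on the OTHER sheet of the double cover (an odd number of 2*pi turns).
Answer: -1


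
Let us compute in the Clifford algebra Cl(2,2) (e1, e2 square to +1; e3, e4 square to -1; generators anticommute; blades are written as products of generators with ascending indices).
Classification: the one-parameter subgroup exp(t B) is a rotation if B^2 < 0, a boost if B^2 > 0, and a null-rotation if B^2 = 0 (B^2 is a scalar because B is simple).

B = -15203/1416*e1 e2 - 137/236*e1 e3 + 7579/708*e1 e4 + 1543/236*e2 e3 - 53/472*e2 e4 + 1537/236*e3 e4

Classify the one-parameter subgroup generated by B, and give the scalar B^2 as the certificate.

B^2 term by term: the squares give (-15203/1416)^2*(e1 e2)^2 + (-137/236)^2*(e1 e3)^2 + (7579/708)^2*(e1 e4)^2 + (1543/236)^2*(e2 e3)^2 + (-53/472)^2*(e2 e4)^2 + (1537/236)^2*(e3 e4)^2 = 231131209/2005056*(-1) + 18769/55696*(+1) + 57441241/501264*(+1) + 2380849/55696*(+1) + 2809/222784*(+1) + 2362369/55696*(-1) = 0 (each basis 2-blade squares to minus the product of its generators' squares); cross terms between blades sharing an index anticommute and cancel; the commuting (index-disjoint) pairs give grade-4 terms 2*c*c'*(blade product), which cancel blade by blade — e1 e2 e3 e4: -23367011/167088 - 7261/55696 + 11694397/83544 = 0 — confirming B is simple. So B^2 = 0.
Answer: null-rotation, certificate B^2 = 0. Note: conjugating B changes its blade decomposition but never the scalar B^2 = 0, whose sign settles the classification.


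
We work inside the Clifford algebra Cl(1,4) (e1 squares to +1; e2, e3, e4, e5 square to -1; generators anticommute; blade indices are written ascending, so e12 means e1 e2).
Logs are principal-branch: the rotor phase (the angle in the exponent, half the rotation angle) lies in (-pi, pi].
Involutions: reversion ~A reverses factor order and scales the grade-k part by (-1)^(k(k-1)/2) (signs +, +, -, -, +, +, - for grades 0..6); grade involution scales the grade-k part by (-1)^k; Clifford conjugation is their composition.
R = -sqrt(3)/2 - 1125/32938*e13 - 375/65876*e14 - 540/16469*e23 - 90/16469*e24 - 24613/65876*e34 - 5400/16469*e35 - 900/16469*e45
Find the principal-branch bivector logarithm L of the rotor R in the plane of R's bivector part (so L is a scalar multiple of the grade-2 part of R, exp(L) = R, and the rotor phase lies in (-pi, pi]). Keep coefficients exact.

The scalar part of R is -sqrt(3)/2, which pins the rotor phase on the principal branch; dividing the bivector part by the sine of that phase recovers the unit plane, and L is the phase times that plane.
Concretely: cos(phase) = -sqrt(3)/2 gives phase = ±5*pi/6, and since phase/sin(phase) is even the sign is immaterial: L = (phase/sin(phase)) * <R>_2 = (5*pi/3) * <R>_2.
Answer: -1875*pi/32938*e13 - 625*pi/65876*e14 - 900*pi/16469*e23 - 150*pi/16469*e24 - 123065*pi/197628*e34 - 9000*pi/16469*e35 - 1500*pi/16469*e45


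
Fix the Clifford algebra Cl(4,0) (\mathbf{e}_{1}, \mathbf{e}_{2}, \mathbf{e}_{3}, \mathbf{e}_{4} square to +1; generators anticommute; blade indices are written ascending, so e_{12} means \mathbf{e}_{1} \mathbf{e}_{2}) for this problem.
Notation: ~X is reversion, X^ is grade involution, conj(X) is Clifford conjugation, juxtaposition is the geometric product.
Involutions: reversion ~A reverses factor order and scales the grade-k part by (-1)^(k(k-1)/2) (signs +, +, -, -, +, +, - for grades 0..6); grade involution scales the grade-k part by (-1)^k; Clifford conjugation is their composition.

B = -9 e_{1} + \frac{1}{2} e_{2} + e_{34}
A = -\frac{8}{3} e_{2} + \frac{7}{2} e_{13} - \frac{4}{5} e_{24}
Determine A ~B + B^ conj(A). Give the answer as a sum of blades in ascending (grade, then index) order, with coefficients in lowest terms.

first term: -\frac{4}{3} + \frac{63}{2} e_{3} + \frac{2}{5} e_{4} - 24 e_{12} - \frac{7}{2} e_{14} - \frac{4}{5} e_{23} - \frac{7}{4} e_{123} + \frac{36}{5} e_{124} + \frac{8}{3} e_{234}
second term: -\frac{4}{3} - \frac{63}{2} e_{3} - \frac{2}{5} e_{4} + 24 e_{12} + \frac{7}{2} e_{14} + \frac{4}{5} e_{23} - \frac{7}{4} e_{123} + \frac{36}{5} e_{124} + \frac{8}{3} e_{234}
Answer: -\frac{8}{3} - \frac{7}{2} e_{123} + \frac{72}{5} e_{124} + \frac{16}{3} e_{234}


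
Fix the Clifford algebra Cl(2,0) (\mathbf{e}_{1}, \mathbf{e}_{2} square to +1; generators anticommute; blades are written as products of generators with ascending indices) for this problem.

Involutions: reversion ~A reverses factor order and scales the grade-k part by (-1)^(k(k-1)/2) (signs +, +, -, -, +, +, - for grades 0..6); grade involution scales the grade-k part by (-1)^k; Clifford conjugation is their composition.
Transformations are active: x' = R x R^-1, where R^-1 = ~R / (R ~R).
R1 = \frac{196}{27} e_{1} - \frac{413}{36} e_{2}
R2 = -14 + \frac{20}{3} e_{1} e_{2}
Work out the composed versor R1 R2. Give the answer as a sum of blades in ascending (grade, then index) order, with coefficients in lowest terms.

Distribute over the terms of R1 (each basis-blade product reordered to ascending indices, repeated generators contracted through their squares):
(\frac{196}{27} e_{1}) R2 = -\frac{2744}{27} e_{1} + \frac{3920}{81} e_{2}
(-\frac{413}{36} e_{2}) R2 = \frac{2065}{27} e_{1} + \frac{2891}{18} e_{2}
Summing the partial products and collecting blades:
Answer: -\frac{679}{27} e_{1} + \frac{33859}{162} e_{2}


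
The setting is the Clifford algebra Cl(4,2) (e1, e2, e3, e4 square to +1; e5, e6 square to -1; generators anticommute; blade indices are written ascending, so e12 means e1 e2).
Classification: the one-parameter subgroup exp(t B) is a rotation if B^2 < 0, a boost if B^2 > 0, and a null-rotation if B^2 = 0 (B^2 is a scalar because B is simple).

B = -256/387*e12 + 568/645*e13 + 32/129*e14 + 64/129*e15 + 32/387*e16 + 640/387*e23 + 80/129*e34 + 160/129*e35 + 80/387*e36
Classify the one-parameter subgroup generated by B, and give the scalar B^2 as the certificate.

B^2 term by term: the squares give (-256/387)^2*(e12)^2 + (568/645)^2*(e13)^2 + (32/129)^2*(e14)^2 + (64/129)^2*(e15)^2 + (32/387)^2*(e16)^2 + (640/387)^2*(e23)^2 + (80/129)^2*(e34)^2 + (160/129)^2*(e35)^2 + (80/387)^2*(e36)^2 = 65536/149769*(-1) + 322624/416025*(-1) + 1024/16641*(-1) + 4096/16641*(+1) + 1024/149769*(+1) + 409600/149769*(-1) + 6400/16641*(-1) + 25600/16641*(+1) + 6400/149769*(+1) = -64/25 (each basis 2-blade squares to minus the product of its generators' squares); cross terms between blades sharing an index anticommute and cancel; the commuting (index-disjoint) pairs give grade-4 terms 2*c*c'*(blade product), which cancel blade by blade — e1234: -40960/49923 + 40960/49923 = 0; e1235: -81920/49923 + 81920/49923 = 0; e1236: -40960/149769 + 40960/149769 = 0; e1345: -10240/16641 + 10240/16641 = 0; e1346: -5120/49923 + 5120/49923 = 0; e1356: -10240/49923 + 10240/49923 = 0 — confirming B is simple. So B^2 = -64/25.
Answer: rotation, certificate B^2 = -64/25. Note: conjugating B changes its blade decomposition but never the scalar B^2 = -64/25, whose sign settles the classification.


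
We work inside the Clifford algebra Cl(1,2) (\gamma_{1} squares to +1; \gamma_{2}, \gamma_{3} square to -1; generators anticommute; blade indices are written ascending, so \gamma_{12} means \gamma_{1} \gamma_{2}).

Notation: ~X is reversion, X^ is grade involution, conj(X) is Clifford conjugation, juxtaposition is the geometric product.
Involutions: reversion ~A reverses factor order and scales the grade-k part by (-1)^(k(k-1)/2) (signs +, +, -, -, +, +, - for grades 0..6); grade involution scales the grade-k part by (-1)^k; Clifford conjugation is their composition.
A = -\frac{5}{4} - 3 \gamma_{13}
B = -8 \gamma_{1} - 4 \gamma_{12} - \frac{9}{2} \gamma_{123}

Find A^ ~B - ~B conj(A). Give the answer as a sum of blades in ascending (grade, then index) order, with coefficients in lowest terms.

first term: 10 \gamma_{1} + \frac{27}{2} \gamma_{2} - 24 \gamma_{3} - 5 \gamma_{12} - 12 \gamma_{23} - \frac{45}{8} \gamma_{123}
second term: 10 \gamma_{1} - \frac{27}{2} \gamma_{2} - 24 \gamma_{3} - 5 \gamma_{12} - 12 \gamma_{23} - \frac{45}{8} \gamma_{123}
Answer: 27 \gamma_{2}


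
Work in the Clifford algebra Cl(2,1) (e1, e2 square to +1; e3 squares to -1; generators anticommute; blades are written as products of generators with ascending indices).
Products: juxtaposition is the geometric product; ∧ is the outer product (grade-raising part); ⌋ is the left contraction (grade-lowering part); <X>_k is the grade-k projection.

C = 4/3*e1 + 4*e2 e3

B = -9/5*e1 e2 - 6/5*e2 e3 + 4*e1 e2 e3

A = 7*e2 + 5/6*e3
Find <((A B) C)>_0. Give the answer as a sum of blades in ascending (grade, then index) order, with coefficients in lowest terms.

step 1: 63/5*e1 - e2 - 42/5*e3 - 10/3*e1 e2 - 28*e1 e3 - 3/2*e1 e2 e3
step 2: 84/5 - 6*e1 - 1312/45*e2 + 100/3*e3 - 332/3*e1 e2 - 32/15*e1 e3 - 2*e2 e3 + 252/5*e1 e2 e3
step 3: 84/5
Answer: 84/5


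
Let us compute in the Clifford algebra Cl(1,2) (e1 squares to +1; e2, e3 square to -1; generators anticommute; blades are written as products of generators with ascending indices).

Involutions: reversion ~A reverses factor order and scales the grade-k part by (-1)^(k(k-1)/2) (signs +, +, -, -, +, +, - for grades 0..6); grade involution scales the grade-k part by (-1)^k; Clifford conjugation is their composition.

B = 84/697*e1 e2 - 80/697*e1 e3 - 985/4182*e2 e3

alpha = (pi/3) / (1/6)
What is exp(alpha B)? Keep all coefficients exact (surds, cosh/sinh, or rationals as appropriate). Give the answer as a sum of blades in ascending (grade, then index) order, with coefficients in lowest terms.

B^2 term by term: the squares give (84/697)^2*(e1 e2)^2 + (-80/697)^2*(e1 e3)^2 + (-985/4182)^2*(e2 e3)^2 = 7056/485809*(+1) + 6400/485809*(+1) + 970225/17489124*(-1) = -1/36 (each basis 2-blade squares to minus the product of its generators' squares); cross terms between blades sharing an index anticommute and cancel. So B^2 = -1/36.
B^2 = -1/36 — the series telescopes trigonometrically here: l = 1/6, alpha*l = pi/3, so exp(alpha B) = cos(pi/3) + (sin(pi/3)/(1/6))*B = 1/2 + (3*sqrt(3))*B.
Answer: 1/2 + 252*sqrt(3)/697*e1 e2 - 240*sqrt(3)/697*e1 e3 - 985*sqrt(3)/1394*e2 e3


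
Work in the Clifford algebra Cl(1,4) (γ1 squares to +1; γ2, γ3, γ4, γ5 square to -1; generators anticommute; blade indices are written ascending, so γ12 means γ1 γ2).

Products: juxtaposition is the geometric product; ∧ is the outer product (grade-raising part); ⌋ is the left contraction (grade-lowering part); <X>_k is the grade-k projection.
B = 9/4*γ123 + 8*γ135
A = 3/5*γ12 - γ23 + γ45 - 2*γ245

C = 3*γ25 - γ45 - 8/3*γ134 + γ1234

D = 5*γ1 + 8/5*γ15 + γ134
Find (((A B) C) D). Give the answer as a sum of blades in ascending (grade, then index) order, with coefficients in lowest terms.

step 1: 9/4*γ1 + 27/20*γ3 + 8*γ125 - 8*γ134 - 24/5*γ235 - 16*γ1234 - 9/2*γ1345 + 9/4*γ12345
step 2: -16/3 - 24*γ1 + 152/3*γ2 - 72/5*γ3 + 39/4*γ5 - 9/2*γ13 - 18/5*γ14 + 21/2*γ25 - 6*γ34 + 9/4*γ123 - 187/20*γ124 + 27/4*γ125 - 27/4*γ134 - 8*γ135 + 51/20*γ145 + 141/20*γ234 - 81/20*γ235 + 133/20*γ345 - 27/2*γ1234 - 16*γ1235 + 64/5*γ1245 + 48*γ1345 - 64/3*γ2345 - 24*γ12345
step 3: -453/4 - 76/15*γ1 - 243/10*γ2 + 389/10*γ3 + 471/50*γ4 + 48/5*γ5 - 3157/12*γ12 + 72*γ13 - 72/5*γ14 - 1519/30*γ15 - 237/10*γ23 - 713/25*γ24 + 231/4*γ25 + 381/20*γ34 - 121/4*γ35 + 2651/100*γ45 - 162/25*γ123 - 217/30*γ125 - 1852/75*γ134 + 576/25*γ135 + 1059/10*γ234 + 354/5*γ235 - 2374/25*γ245 - 1254/5*γ345 - 3107/60*γ1234 + 81/4*γ1235 - 81/20*γ1245 - 263/5*γ1345 - 1833/20*γ2345 - 16117/150*γ12345
Answer: -453/4 - 76/15*γ1 - 243/10*γ2 + 389/10*γ3 + 471/50*γ4 + 48/5*γ5 - 3157/12*γ12 + 72*γ13 - 72/5*γ14 - 1519/30*γ15 - 237/10*γ23 - 713/25*γ24 + 231/4*γ25 + 381/20*γ34 - 121/4*γ35 + 2651/100*γ45 - 162/25*γ123 - 217/30*γ125 - 1852/75*γ134 + 576/25*γ135 + 1059/10*γ234 + 354/5*γ235 - 2374/25*γ245 - 1254/5*γ345 - 3107/60*γ1234 + 81/4*γ1235 - 81/20*γ1245 - 263/5*γ1345 - 1833/20*γ2345 - 16117/150*γ12345


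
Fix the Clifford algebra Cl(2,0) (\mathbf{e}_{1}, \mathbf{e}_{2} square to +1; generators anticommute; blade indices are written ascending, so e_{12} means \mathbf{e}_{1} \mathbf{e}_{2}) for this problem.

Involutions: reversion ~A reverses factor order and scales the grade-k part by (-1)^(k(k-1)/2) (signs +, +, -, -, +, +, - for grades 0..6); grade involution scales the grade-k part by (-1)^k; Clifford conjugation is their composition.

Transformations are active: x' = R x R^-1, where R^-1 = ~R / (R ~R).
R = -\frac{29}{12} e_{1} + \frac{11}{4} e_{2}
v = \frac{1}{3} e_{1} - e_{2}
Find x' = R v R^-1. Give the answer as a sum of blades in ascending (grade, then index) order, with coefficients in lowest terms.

~R = -\frac{29}{12} e_{1} + \frac{11}{4} e_{2}, and R ~R = \frac{965}{72}, so R^-1 = ~R / (\frac{965}{72}).
R v = -\frac{32}{9} + \frac{3}{2} e_{12}
Answer: \frac{2747}{2895} e_{1} - \frac{443}{965} e_{2}


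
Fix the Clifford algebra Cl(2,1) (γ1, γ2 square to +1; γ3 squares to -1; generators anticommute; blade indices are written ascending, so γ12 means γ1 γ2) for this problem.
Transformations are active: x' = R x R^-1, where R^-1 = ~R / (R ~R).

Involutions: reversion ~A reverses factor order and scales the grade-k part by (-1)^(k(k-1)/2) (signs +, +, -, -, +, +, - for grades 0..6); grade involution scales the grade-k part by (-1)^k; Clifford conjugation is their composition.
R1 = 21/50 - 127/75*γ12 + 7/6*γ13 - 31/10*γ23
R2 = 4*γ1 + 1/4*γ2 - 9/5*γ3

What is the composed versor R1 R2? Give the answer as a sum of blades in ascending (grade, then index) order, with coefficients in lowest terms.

Distribute over the terms of R2 (each basis-blade product reordered to ascending indices, repeated generators contracted through their squares):
R1 (4*γ1) = 42/25*γ1 + 508/75*γ2 - 14/3*γ3 - 62/5*γ123
R1 (1/4*γ2) = -127/300*γ1 + 21/200*γ2 + 31/40*γ3 - 7/24*γ123
R1 (-9/5*γ3) = 21/10*γ1 - 279/50*γ2 - 189/250*γ3 + 381/125*γ123
Summing the partial products and collecting blades:
Answer: 1007/300*γ1 + 779/600*γ2 - 13943/3000*γ3 - 28931/3000*γ123


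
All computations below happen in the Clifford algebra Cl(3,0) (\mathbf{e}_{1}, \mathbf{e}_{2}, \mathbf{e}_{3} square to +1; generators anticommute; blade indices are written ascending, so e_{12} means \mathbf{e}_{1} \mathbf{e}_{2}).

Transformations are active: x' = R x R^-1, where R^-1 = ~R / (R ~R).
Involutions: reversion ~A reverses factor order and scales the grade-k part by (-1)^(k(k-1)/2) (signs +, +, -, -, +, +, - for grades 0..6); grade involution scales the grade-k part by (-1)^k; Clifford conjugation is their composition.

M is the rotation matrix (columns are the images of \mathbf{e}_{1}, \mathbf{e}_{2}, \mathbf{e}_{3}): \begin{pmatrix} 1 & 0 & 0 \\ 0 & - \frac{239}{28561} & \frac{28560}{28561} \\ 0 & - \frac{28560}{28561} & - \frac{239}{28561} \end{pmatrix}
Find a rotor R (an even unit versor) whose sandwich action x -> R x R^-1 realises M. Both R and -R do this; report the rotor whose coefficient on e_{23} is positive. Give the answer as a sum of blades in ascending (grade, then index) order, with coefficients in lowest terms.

Method: write R = a + b12*e_{12} + b13*e_{13} + b23*e_{23} with a^2 + b12^2 + b13^2 + b23^2 = 1 (so R^-1 = ~R). Expanding the columns R e_j ~R gives tr M = 4a^2 - 1 and, from the antisymmetric part, M21 - M12 = -4a*b12, M13 - M31 = 4a*b13, M32 - M23 = -4a*b23.
Here tr M = \frac{28083}{28561}, so a^2 = (1 + tr M)/4 = \frac{14161}{28561} and a = ±\frac{119}{169}. Taking a = \frac{119}{169}: M21 - M12 = 0, M13 - M31 = 0, M32 - M23 = -\frac{57120}{28561}, giving b12 = 0, b13 = 0, b23 = \frac{120}{169}, i.e. R = \frac{119}{169} + \frac{120}{169} e_{23}.
Its e_{23} coefficient is already positive.
Answer: \frac{119}{169} + \frac{120}{169} e_{23}. Sheet selection: the two-to-one cover makes ±R indistinguishable at the matrix level (trace \frac{28083}{28561}), so uniqueness comes from the required sign on e_{23}.


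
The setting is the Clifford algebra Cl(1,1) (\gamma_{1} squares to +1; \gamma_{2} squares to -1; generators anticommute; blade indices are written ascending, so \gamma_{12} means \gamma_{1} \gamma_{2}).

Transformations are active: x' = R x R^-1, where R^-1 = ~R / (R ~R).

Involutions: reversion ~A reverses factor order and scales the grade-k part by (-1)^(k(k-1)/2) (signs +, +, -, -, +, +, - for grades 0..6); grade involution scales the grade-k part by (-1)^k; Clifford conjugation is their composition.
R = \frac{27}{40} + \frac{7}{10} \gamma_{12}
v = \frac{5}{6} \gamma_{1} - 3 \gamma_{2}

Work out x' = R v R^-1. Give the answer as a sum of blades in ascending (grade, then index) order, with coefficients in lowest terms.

~R = \frac{27}{40} - \frac{7}{10} \gamma_{12}, and R ~R = -\frac{11}{320}, so R^-1 = ~R / (-\frac{11}{320}).
R v = \frac{213}{80} \gamma_{1} - \frac{313}{120} \gamma_{2}
Answer: -\frac{34781}{330} \gamma_{1} + \frac{5799}{55} \gamma_{2}


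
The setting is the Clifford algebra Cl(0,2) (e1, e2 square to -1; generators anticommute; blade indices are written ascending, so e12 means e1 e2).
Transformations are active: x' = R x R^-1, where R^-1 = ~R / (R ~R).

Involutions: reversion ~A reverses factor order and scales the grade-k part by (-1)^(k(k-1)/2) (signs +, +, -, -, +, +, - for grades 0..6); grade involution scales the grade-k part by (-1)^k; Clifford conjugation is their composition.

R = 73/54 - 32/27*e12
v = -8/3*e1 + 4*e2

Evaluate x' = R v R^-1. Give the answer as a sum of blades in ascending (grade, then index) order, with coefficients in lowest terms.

~R = 73/54 + 32/27*e12, and R ~R = 9425/2916, so R^-1 = ~R / (9425/2916).
R v = 92/81*e1 + 694/81*e2
Answer: 34088/9425*e1 + 89548/28275*e2


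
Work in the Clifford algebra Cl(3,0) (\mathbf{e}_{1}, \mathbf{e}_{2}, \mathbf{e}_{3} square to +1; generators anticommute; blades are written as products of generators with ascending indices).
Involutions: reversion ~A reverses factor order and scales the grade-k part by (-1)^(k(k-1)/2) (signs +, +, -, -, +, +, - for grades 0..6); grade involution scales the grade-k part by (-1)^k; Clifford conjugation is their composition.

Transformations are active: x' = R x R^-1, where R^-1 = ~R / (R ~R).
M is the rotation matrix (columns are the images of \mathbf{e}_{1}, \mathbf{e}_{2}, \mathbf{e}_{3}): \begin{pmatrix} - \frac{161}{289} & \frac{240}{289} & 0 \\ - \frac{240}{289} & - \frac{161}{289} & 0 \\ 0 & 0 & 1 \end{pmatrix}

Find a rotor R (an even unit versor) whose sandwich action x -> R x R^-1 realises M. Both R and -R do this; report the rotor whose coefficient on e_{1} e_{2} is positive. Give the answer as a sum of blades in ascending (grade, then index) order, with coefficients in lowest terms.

Method: write R = a + b12*e_{1} e_{2} + b13*e_{1} e_{3} + b23*e_{2} e_{3} with a^2 + b12^2 + b13^2 + b23^2 = 1 (so R^-1 = ~R). Expanding the columns R e_j ~R gives tr M = 4a^2 - 1 and, from the antisymmetric part, M21 - M12 = -4a*b12, M13 - M31 = 4a*b13, M32 - M23 = -4a*b23.
Here tr M = -\frac{33}{289}, so a^2 = (1 + tr M)/4 = \frac{64}{289} and a = ±\frac{8}{17}. Taking a = \frac{8}{17}: M21 - M12 = -\frac{480}{289}, M13 - M31 = 0, M32 - M23 = 0, giving b12 = \frac{15}{17}, b13 = 0, b23 = 0, i.e. R = \frac{8}{17} + \frac{15}{17} e_{1} e_{2}.
Its e_{1} e_{2} coefficient is already positive.
Answer: \frac{8}{17} + \frac{15}{17} e_{1} e_{2}. Key observation: the double cover Spin(3) -> SO(3) sends R and -R to the same matrix (trace -\frac{33}{289} here), so the stated sign of the e_{1} e_{2} coefficient is what selects one sheet.
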